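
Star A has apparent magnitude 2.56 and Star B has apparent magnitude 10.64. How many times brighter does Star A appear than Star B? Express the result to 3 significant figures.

1710

Δm = 2.56 − (10.64) = -8.08
Flux ratio = 10^(−0.4 Δm) = 10^(−0.4 × -8.08) = 10^3.232 = 1706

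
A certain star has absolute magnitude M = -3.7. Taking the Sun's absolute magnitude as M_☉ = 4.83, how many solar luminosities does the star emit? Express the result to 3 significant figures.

L/L_☉ ≈ 2580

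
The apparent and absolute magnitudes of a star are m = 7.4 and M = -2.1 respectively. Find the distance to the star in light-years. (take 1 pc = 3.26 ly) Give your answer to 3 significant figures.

μ = m − M = 9.500
m − M = 5 log₁₀ d − 5
log₁₀ d = (m − M)/5 + 1 = 2.9000
d = 10^2.9000 = 794.3 pc
= 2590 ly

d ≈ 2590 ly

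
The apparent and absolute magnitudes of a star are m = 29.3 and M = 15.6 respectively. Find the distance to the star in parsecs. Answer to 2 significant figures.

μ = m − M = 13.700
m − M = 5 log₁₀ d − 5
log₁₀ d = (m − M)/5 + 1 = 3.7400
d = 10^3.7400 = 5495 pc

d ≈ 5500 pc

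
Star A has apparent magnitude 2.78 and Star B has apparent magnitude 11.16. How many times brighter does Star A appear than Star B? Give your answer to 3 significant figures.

2250

Magnitude difference = -8.38
Flux ratio = 10^(−0.4 Δm) = 10^(−0.4 × -8.38) = 10^3.352 = 2249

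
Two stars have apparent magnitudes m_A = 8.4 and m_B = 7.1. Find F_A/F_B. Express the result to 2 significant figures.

Δm = 8.4 − (7.1) = 1.3
Flux ratio = 10^(−0.4 Δm) = 10^(−0.4 × 1.3) = 10^-0.520 = 0.3020

F_A/F_B ≈ 0.30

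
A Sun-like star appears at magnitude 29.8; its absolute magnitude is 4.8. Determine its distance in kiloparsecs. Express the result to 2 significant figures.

μ = m − M = 25.000
m − M = 5 log₁₀ d − 5
log₁₀ d = (m − M)/5 + 1 = 6.0000
d = 10^6.0000 = 1.000×10^6 pc
= 1000 kpc

d ≈ 1000 kpc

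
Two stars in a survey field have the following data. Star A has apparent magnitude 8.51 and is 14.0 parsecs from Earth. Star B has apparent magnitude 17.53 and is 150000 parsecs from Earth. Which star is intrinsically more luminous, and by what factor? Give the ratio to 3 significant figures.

Star A: M = m − 5 log₁₀ d + 5 = 8.51 − 5·1.1461 + 5 = 7.779
Star B: M = m − 5 log₁₀ d + 5 = 17.53 − 5·5.1761 + 5 = -3.350
ΔM = M_A − M_B = 7.779 − (-3.350) = 11.130; smaller M is more luminous → Star B.
L ratio = 10^(0.4 |ΔM|) = 10^4.452 = 28310

Star B is more luminous, by a factor of 28300.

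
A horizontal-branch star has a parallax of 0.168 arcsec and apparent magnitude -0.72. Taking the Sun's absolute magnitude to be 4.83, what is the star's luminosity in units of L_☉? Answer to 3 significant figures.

L/L_☉ ≈ 58.8

d = 1/p = 1/0.168″ = 5.952 pc
M = m − 5 log₁₀ d + 5 = -0.72 − 5·0.7747 + 5 = 0.407
M − M_☉ = 0.407 − 4.83 = -4.423
L/L_☉ = 10^(−0.4 × -4.423) = 58.80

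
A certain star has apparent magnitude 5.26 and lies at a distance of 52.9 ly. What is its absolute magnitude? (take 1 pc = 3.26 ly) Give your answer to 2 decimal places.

M ≈ 4.21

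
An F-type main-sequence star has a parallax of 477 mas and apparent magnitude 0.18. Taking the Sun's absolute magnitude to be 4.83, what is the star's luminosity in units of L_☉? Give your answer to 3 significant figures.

d = 1/p = 1000/477 mas = 2.096 pc
M = m − 5 log₁₀ d + 5 = 0.18 − 5·0.3215 + 5 = 3.573
M − M_☉ = 3.573 − 4.83 = -1.257
L/L_☉ = 10^(−0.4 × -1.257) = 3.184

L/L_☉ ≈ 3.18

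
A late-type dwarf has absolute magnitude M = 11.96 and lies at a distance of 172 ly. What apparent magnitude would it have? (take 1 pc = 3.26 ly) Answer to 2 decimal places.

m ≈ 15.57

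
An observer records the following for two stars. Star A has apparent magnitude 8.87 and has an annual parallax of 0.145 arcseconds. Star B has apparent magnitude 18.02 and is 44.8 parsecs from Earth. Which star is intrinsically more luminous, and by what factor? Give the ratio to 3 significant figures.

Star A is more luminous, by a factor of 108.

Star A: d = 1/p = 1/0.145″ = 6.897 pc
Star A: M = m − 5 log₁₀ d + 5 = 8.87 − 5·0.8386 + 5 = 9.677
Star B: M = m − 5 log₁₀ d + 5 = 18.02 − 5·1.6513 + 5 = 14.764
ΔM = M_A − M_B = 9.677 − (14.764) = -5.087; smaller M is more luminous → Star A.
L ratio = 10^(0.4 |ΔM|) = 10^2.035 = 108.3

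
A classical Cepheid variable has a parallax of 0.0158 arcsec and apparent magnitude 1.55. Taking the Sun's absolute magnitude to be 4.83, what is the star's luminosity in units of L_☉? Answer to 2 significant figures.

d = 1/p = 1/0.0158″ = 63.29 pc
M = m − 5 log₁₀ d + 5 = 1.55 − 5·1.8013 + 5 = -2.457
M − M_☉ = -2.457 − 4.83 = -7.287
L/L_☉ = 10^(−0.4 × -7.287) = 821.6

L/L_☉ ≈ 820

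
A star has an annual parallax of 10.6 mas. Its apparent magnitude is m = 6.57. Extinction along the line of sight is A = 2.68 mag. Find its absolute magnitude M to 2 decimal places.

p = 10.6 mas = 0.0106″ → d = 1/p = 94.34 pc
5 log₁₀(d/10 pc) = 5 log₁₀(94.34) − 5 = 4.873
M = m − 5 log₁₀(d/10) − A = 6.57 − 4.873 − 2.68 = -0.983

M ≈ -0.98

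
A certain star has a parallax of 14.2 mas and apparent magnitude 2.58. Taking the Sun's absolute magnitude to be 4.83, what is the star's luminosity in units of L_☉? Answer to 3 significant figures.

d = 1/p = 1000/14.2 mas = 70.42 pc
M = m − 5 log₁₀ d + 5 = 2.58 − 5·1.8477 + 5 = -1.659
M − M_☉ = -1.659 − 4.83 = -6.489
L/L_☉ = 10^(−0.4 × -6.489) = 393.9

L/L_☉ ≈ 394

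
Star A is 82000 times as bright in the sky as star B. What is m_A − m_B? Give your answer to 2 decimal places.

m_A − m_B ≈ -12.28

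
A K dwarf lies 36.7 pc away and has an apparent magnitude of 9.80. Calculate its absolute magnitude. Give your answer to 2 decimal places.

M ≈ 6.98

5 log₁₀(d/10 pc) = 5 log₁₀(36.70) − 5 = 2.823
M = m − 5 log₁₀(d/10) = 9.80 − 2.823 = 6.977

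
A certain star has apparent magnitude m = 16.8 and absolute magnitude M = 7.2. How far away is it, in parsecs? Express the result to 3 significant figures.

μ = m − M = 9.600
m − M = 5 log₁₀ d − 5
log₁₀ d = (m − M)/5 + 1 = 2.9200
d = 10^2.9200 = 831.8 pc

d ≈ 832 pc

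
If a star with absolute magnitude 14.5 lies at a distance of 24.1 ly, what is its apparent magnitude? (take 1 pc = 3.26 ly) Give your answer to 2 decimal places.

m ≈ 13.84

d = 24.1 ly / 3.26 = 7.393 pc
m = M + 5 log₁₀ d − 5 = 14.5 + 5·0.8688 − 5 = 13.844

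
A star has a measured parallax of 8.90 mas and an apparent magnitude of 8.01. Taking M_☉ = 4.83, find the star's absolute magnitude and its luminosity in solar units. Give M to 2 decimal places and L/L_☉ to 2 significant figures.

M ≈ 2.76; L/L_☉ ≈ 6.7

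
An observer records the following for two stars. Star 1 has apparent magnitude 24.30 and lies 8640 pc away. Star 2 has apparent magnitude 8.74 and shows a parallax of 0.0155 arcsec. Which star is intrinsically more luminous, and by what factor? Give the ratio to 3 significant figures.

Star 2 is more luminous, by a factor of 93.4.

Star 1: M = m − 5 log₁₀ d + 5 = 24.30 − 5·3.9365 + 5 = 9.617
Star 2: d = 1/p = 1/0.0155″ = 64.52 pc
Star 2: M = m − 5 log₁₀ d + 5 = 8.74 − 5·1.8097 + 5 = 4.692
ΔM = M_1 − M_2 = 9.617 − (4.692) = 4.926; smaller M is more luminous → Star 2.
L ratio = 10^(0.4 |ΔM|) = 10^1.970 = 93.39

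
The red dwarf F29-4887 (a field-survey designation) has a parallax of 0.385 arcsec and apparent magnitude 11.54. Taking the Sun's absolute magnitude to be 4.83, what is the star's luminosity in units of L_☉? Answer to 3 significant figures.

L/L_☉ ≈ 1.40×10^-4

d = 1/p = 1/0.385″ = 2.597 pc
M = m − 5 log₁₀ d + 5 = 11.54 − 5·0.4145 + 5 = 14.467
M − M_☉ = 14.467 − 4.83 = 9.637
L/L_☉ = 10^(−0.4 × 9.637) = 1.397×10^-4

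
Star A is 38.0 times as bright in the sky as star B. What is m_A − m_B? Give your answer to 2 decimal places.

m_A − m_B ≈ -3.95

Pogson: Δm = −2.5 log₁₀(ratio) = −2.5 log₁₀(38.0) = −2.5 × 1.5798 = -3.949
Star A is brighter, so it has the smaller magnitude: the difference is negative.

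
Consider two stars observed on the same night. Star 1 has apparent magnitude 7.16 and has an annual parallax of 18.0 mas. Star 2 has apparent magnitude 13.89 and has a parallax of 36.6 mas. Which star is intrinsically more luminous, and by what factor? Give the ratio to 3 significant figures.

Star 1: p = 18.0 mas = 0.0180″ → d = 1/p = 55.56 pc
Star 1: M = m − 5 log₁₀ d + 5 = 7.16 − 5·1.7447 + 5 = 3.436
Star 2: p = 36.6 mas = 0.0366″ → d = 1/p = 27.32 pc
Star 2: M = m − 5 log₁₀ d + 5 = 13.89 − 5·1.4365 + 5 = 11.707
ΔM = M_1 − M_2 = 3.436 − (11.707) = -8.271; smaller M is more luminous → Star 1.
L ratio = 10^(0.4 |ΔM|) = 10^3.308 = 2034

Star 1 is more luminous, by a factor of 2030.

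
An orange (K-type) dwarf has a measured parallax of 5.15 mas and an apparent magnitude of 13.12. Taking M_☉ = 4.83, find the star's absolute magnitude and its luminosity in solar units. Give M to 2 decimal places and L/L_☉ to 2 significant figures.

M ≈ 6.68; L/L_☉ ≈ 0.18

d = 1/p = 1000/5.15 mas = 194.2 pc
M = m − 5 log₁₀ d + 5 = 13.12 − 5·2.2882 + 5 = 6.679
M − M_☉ = 6.679 − 4.83 = 1.849
L/L_☉ = 10^(−0.4 × 1.849) = 0.1821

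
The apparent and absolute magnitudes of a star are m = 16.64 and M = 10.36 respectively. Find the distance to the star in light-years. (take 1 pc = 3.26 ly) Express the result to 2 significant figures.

d ≈ 590 ly

μ = m − M = 6.280
m − M = 5 log₁₀ d − 5
log₁₀ d = (m − M)/5 + 1 = 2.2560
d = 10^2.2560 = 180.3 pc
= 587.8 ly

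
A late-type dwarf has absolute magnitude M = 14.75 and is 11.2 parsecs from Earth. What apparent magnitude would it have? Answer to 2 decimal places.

m = M + 5 log₁₀ d − 5 = 14.75 + 5·1.0492 − 5 = 14.996

m ≈ 15.00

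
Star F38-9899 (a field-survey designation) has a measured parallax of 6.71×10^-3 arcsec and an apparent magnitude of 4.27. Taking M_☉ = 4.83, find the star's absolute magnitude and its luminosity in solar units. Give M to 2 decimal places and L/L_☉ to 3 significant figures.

M ≈ -1.60; L/L_☉ ≈ 372

d = 1/p = 1/6.71×10^-3″ = 149.0 pc
M = m − 5 log₁₀ d + 5 = 4.27 − 5·2.1733 + 5 = -1.596
M − M_☉ = -1.596 − 4.83 = -6.426
L/L_☉ = 10^(−0.4 × -6.426) = 372.0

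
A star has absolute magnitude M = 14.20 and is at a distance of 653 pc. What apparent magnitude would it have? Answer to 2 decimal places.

m = M + 5 log₁₀ d − 5 = 14.20 + 5·2.8149 − 5 = 23.275

m ≈ 23.27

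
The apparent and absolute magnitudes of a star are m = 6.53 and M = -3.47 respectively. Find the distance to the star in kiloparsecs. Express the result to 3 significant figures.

d ≈ 1.00 kpc

Distance modulus: m − M = 6.53 − (-3.47) = 10.000
m − M = 5 log₁₀ d − 5
log₁₀ d = (m − M)/5 + 1 = 3.0000
d = 10^3.0000 = 1000 pc
= 1.000 kpc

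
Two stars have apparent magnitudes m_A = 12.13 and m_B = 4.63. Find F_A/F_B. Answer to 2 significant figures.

Magnitude difference = 7.50
Flux ratio = 10^(−0.4 Δm) = 10^(−0.4 × 7.50) = 10^-3.000 = 1.000×10^-3

F_A/F_B ≈ 1.0×10^-3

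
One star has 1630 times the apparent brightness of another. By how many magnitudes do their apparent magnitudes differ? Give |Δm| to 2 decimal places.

|Δm| ≈ 8.03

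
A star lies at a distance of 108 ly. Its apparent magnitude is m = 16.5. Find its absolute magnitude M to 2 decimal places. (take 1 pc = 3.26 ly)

M ≈ 13.90

d = 108 ly / 3.26 = 33.13 pc
5 log₁₀(d/10 pc) = 5 log₁₀(33.13) − 5 = 2.601
M = m − 5 log₁₀(d/10) = 16.5 − 2.601 = 13.899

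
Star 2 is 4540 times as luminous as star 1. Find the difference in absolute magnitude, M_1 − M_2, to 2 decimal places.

M_1 − M_2 ≈ 9.14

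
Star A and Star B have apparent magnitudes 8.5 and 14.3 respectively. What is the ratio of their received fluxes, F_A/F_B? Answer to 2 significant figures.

Magnitude difference = -5.8
Flux ratio = 10^(−0.4 Δm) = 10^(−0.4 × -5.8) = 10^2.320 = 208.9

F_A/F_B ≈ 210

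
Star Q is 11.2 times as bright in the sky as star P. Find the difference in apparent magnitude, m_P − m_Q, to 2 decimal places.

m_P − m_Q ≈ 2.62

Pogson: Δm = −2.5 log₁₀(ratio) = −2.5 log₁₀(11.2) = −2.5 × 1.0492 = -2.623
Star Q is brighter so has the smaller magnitude: m_P − m_Q is positive.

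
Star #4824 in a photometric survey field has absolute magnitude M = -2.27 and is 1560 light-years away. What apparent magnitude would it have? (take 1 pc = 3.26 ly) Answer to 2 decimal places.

m ≈ 6.13

d = 1560 ly / 3.26 = 478.5 pc
m = M + 5 log₁₀ d − 5 = -2.27 + 5·2.6799 − 5 = 6.130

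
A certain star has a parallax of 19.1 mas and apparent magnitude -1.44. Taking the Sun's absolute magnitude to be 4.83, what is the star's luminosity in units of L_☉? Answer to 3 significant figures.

d = 1/p = 1000/19.1 mas = 52.36 pc
M = m − 5 log₁₀ d + 5 = -1.44 − 5·1.7190 + 5 = -5.035
M − M_☉ = -5.035 − 4.83 = -9.865
L/L_☉ = 10^(−0.4 × -9.865) = 8829

L/L_☉ ≈ 8830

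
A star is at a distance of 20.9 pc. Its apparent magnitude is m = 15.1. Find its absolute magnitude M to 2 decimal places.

M ≈ 13.50

5 log₁₀(d/10 pc) = 5 log₁₀(20.90) − 5 = 1.601
M = m − 5 log₁₀(d/10) = 15.1 − 1.601 = 13.499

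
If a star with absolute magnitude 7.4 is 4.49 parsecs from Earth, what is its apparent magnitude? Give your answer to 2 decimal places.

m ≈ 5.66

m = M + 5 log₁₀ d − 5 = 7.4 + 5·0.6522 − 5 = 5.661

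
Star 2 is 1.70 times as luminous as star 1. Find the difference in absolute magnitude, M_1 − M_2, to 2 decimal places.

M_1 − M_2 ≈ 0.58

Pogson: ΔM = −2.5 log₁₀(ratio) = −2.5 log₁₀(1.70) = −2.5 × 0.2304 = -0.576
Star 2 is brighter so has the smaller magnitude: M_1 − M_2 is positive.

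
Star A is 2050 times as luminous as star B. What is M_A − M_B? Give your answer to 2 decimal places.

M_A − M_B ≈ -8.28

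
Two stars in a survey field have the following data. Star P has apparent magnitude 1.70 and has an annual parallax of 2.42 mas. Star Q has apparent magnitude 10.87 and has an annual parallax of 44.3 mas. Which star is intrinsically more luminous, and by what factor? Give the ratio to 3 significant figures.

Star P is more luminous, by a factor of 1.56×10^6.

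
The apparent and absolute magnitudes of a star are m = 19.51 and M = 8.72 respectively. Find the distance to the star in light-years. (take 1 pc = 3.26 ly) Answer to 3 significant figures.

Distance modulus: m − M = 19.51 − (8.72) = 10.790
m − M = 5 log₁₀ d − 5
log₁₀ d = (m − M)/5 + 1 = 3.1580
d = 10^3.1580 = 1439 pc
= 4690 ly

d ≈ 4690 ly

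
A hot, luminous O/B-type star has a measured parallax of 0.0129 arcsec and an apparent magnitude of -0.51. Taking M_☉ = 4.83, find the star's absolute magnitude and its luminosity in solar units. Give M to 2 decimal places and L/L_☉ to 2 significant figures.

M ≈ -4.96; L/L_☉ ≈ 8200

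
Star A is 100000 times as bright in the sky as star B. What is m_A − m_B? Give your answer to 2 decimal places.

m_A − m_B ≈ -12.50

Pogson: Δm = −2.5 log₁₀(ratio) = −2.5 log₁₀(100000) = −2.5 × 5.0000 = -12.500
Star A is brighter, so it has the smaller magnitude: the difference is negative.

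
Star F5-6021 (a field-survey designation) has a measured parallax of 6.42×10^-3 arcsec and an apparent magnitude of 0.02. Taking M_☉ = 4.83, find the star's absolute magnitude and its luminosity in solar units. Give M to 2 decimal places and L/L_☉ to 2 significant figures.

d = 1/p = 1/6.42×10^-3″ = 155.8 pc
M = m − 5 log₁₀ d + 5 = 0.02 − 5·2.1925 + 5 = -5.942
M − M_☉ = -5.942 − 4.83 = -10.772
L/L_☉ = 10^(−0.4 × -10.772) = 20370

M ≈ -5.94; L/L_☉ ≈ 20000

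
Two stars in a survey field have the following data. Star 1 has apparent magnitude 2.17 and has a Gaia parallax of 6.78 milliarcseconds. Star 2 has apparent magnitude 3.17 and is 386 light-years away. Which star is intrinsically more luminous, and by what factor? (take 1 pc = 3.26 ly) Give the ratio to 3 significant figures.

Star 1: p = 6.78 mas = 6.78×10^-3″ → d = 1/p = 147.5 pc
Star 1: M = m − 5 log₁₀ d + 5 = 2.17 − 5·2.1688 + 5 = -3.674
Star 2: d = 386 ly / 3.26 = 118.4 pc
Star 2: M = m − 5 log₁₀ d + 5 = 3.17 − 5·2.0734 + 5 = -2.197
ΔM = M_1 − M_2 = -3.674 − (-2.197) = -1.477; smaller M is more luminous → Star 1.
L ratio = 10^(0.4 |ΔM|) = 10^0.591 = 3.898

Star 1 is more luminous, by a factor of 3.90.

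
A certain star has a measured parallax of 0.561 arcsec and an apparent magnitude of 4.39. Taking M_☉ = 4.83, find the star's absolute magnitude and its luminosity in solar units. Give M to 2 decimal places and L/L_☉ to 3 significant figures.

M ≈ 8.13; L/L_☉ ≈ 0.0477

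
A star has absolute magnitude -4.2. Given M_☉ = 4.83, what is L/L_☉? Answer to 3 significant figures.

L/L_☉ ≈ 4090

M − M_☉ = -4.2 − 4.83 = -9.030
L/L_☉ = 10^(−0.4 (M − M_☉)) = 10^3.612 = 4093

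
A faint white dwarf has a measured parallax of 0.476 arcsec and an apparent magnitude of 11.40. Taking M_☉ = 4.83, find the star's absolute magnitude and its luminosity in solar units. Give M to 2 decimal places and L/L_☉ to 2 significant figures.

M ≈ 14.79; L/L_☉ ≈ 1.0×10^-4

d = 1/p = 1/0.476″ = 2.101 pc
M = m − 5 log₁₀ d + 5 = 11.40 − 5·0.3224 + 5 = 14.788
M − M_☉ = 14.788 − 4.83 = 9.958
L/L_☉ = 10^(−0.4 × 9.958) = 1.039×10^-4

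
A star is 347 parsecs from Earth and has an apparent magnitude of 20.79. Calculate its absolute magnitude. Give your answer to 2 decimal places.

5 log₁₀(d/10 pc) = 5 log₁₀(347.0) − 5 = 7.702
M = m − 5 log₁₀(d/10) = 20.79 − 7.702 = 13.088

M ≈ 13.09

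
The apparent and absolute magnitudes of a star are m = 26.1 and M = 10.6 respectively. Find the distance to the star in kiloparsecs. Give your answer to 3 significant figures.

d ≈ 12.6 kpc

Distance modulus: m − M = 26.1 − (10.6) = 15.500
m − M = 5 log₁₀ d − 5
log₁₀ d = (m − M)/5 + 1 = 4.1000
d = 10^4.1000 = 12590 pc
= 12.59 kpc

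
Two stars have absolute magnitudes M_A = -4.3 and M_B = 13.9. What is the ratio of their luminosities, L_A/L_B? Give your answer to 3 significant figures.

ΔM = M_A − M_B = -18.2
L_A/L_B = 10^(−0.4 ΔM) = 10^7.280 = 1.905×10^7

L_A/L_B ≈ 1.91×10^7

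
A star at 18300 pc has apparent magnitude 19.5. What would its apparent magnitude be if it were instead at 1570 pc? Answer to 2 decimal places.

Flux ∝ 1/d², so Δm = 5 log₁₀(d₂/d₁) = 5 log₁₀(1570/18300) = -5.333
m₂ = m₁ + Δm = 19.5 + (-5.333) = 14.167

m ≈ 14.17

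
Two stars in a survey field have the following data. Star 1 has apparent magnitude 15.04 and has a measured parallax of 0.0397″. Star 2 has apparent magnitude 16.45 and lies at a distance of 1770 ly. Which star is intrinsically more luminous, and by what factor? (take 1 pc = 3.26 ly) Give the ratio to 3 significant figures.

Star 2 is more luminous, by a factor of 127.

Star 1: d = 1/p = 1/0.0397″ = 25.19 pc
Star 1: M = m − 5 log₁₀ d + 5 = 15.04 − 5·1.4012 + 5 = 13.034
Star 2: d = 1770 ly / 3.26 = 542.9 pc
Star 2: M = m − 5 log₁₀ d + 5 = 16.45 − 5·2.7348 + 5 = 7.776
ΔM = M_1 − M_2 = 13.034 − (7.776) = 5.258; smaller M is more luminous → Star 2.
L ratio = 10^(0.4 |ΔM|) = 10^2.103 = 126.8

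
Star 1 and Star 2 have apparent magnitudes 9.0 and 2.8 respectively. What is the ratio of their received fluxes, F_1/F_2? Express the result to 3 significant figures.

Magnitude difference = 6.2
Flux ratio = 10^(−0.4 Δm) = 10^(−0.4 × 6.2) = 10^-2.480 = 3.311×10^-3

F_1/F_2 ≈ 3.31×10^-3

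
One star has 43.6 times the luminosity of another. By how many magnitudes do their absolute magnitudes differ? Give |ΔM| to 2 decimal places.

Pogson: ΔM = −2.5 log₁₀(ratio) = −2.5 log₁₀(43.6) = −2.5 × 1.6395 = -4.099

|ΔM| ≈ 4.10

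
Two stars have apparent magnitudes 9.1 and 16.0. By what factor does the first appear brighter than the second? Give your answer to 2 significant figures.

Magnitude difference = -6.9
Flux ratio = 10^(−0.4 Δm) = 10^(−0.4 × -6.9) = 10^2.760 = 575.4

580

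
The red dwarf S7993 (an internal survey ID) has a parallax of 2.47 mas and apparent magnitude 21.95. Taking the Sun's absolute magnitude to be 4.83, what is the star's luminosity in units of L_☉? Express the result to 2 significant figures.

d = 1/p = 1000/2.47 mas = 404.9 pc
M = m − 5 log₁₀ d + 5 = 21.95 − 5·2.6073 + 5 = 13.913
M − M_☉ = 13.913 − 4.83 = 9.083
L/L_☉ = 10^(−0.4 × 9.083) = 2.326×10^-4

L/L_☉ ≈ 2.3×10^-4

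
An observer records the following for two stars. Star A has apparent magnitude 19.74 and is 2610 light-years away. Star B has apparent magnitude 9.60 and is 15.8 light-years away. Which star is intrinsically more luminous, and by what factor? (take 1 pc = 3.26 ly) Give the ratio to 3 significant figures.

Star A is more luminous, by a factor of 2.40.

Star A: d = 2610 ly / 3.26 = 800.6 pc
Star A: M = m − 5 log₁₀ d + 5 = 19.74 − 5·2.9034 + 5 = 10.223
Star B: d = 15.8 ly / 3.26 = 4.847 pc
Star B: M = m − 5 log₁₀ d + 5 = 9.60 − 5·0.6854 + 5 = 11.173
ΔM = M_A − M_B = 10.223 − (11.173) = -0.950; smaller M is more luminous → Star A.
L ratio = 10^(0.4 |ΔM|) = 10^0.380 = 2.399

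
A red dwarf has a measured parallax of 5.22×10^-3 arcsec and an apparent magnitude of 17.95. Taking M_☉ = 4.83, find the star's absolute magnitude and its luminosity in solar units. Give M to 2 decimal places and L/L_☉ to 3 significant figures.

d = 1/p = 1/5.22×10^-3″ = 191.6 pc
M = m − 5 log₁₀ d + 5 = 17.95 − 5·2.2823 + 5 = 11.538
M − M_☉ = 11.538 − 4.83 = 6.708
L/L_☉ = 10^(−0.4 × 6.708) = 2.073×10^-3

M ≈ 11.54; L/L_☉ ≈ 2.07×10^-3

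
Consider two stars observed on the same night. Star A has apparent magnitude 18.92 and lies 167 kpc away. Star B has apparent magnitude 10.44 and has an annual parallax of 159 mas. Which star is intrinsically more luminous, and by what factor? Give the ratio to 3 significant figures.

Star A is more luminous, by a factor of 286000.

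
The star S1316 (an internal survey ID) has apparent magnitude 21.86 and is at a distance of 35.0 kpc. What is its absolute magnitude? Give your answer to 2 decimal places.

M ≈ 4.14

d = 35.0 kpc = 35000 pc
5 log₁₀(d/10 pc) = 5 log₁₀(35000) − 5 = 17.720
M = m − 5 log₁₀(d/10) = 21.86 − 17.720 = 4.140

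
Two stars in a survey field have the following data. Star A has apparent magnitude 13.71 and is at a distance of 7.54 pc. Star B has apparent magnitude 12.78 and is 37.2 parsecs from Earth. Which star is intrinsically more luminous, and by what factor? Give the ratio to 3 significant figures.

Star A: M = m − 5 log₁₀ d + 5 = 13.71 − 5·0.8774 + 5 = 14.323
Star B: M = m − 5 log₁₀ d + 5 = 12.78 − 5·1.5705 + 5 = 9.927
ΔM = M_A − M_B = 14.323 − (9.927) = 4.396; smaller M is more luminous → Star B.
L ratio = 10^(0.4 |ΔM|) = 10^1.758 = 57.32

Star B is more luminous, by a factor of 57.3.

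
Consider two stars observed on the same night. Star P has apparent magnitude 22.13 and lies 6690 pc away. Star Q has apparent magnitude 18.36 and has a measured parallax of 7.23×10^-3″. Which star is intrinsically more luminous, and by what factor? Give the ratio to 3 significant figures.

Star P is more luminous, by a factor of 72.6.

Star P: M = m − 5 log₁₀ d + 5 = 22.13 − 5·3.8254 + 5 = 8.003
Star Q: d = 1/p = 1/7.23×10^-3″ = 138.3 pc
Star Q: M = m − 5 log₁₀ d + 5 = 18.36 − 5·2.1409 + 5 = 12.656
ΔM = M_P − M_Q = 8.003 − (12.656) = -4.653; smaller M is more luminous → Star P.
L ratio = 10^(0.4 |ΔM|) = 10^1.861 = 72.63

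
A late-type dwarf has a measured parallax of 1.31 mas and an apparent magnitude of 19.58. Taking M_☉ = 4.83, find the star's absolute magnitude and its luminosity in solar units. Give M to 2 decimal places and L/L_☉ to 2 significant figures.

M ≈ 10.17; L/L_☉ ≈ 7.3×10^-3

d = 1/p = 1000/1.31 mas = 763.4 pc
M = m − 5 log₁₀ d + 5 = 19.58 − 5·2.8827 + 5 = 10.166
M − M_☉ = 10.166 − 4.83 = 5.336
L/L_☉ = 10^(−0.4 × 5.336) = 7.336×10^-3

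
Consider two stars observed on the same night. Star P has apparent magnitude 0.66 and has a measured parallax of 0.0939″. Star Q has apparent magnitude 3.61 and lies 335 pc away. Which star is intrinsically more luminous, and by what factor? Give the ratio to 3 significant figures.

Star Q is more luminous, by a factor of 65.4.

Star P: d = 1/p = 1/0.0939″ = 10.65 pc
Star P: M = m − 5 log₁₀ d + 5 = 0.66 − 5·1.0273 + 5 = 0.523
Star Q: M = m − 5 log₁₀ d + 5 = 3.61 − 5·2.5250 + 5 = -4.015
ΔM = M_P − M_Q = 0.523 − (-4.015) = 4.539; smaller M is more luminous → Star Q.
L ratio = 10^(0.4 |ΔM|) = 10^1.815 = 65.38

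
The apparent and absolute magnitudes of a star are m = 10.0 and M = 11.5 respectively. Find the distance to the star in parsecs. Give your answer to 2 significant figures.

Distance modulus: m − M = 10.0 − (11.5) = -1.500
m − M = 5 log₁₀ d − 5
log₁₀ d = (m − M)/5 + 1 = 0.7000
d = 10^0.7000 = 5.012 pc

d ≈ 5.0 pc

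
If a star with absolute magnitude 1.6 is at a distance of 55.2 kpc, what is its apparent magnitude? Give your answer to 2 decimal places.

m ≈ 20.31

d = 55.2 kpc = 55200 pc
m = M + 5 log₁₀ d − 5 = 1.6 + 5·4.7419 − 5 = 20.310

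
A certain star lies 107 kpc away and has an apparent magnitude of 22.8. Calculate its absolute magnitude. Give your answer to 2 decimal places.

M ≈ 2.65

d = 107 kpc = 107000 pc
5 log₁₀(d/10 pc) = 5 log₁₀(107000) − 5 = 20.147
M = m − 5 log₁₀(d/10) = 22.8 − 20.147 = 2.653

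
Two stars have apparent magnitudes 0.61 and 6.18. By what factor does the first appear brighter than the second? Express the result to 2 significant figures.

Δm = 0.61 − (6.18) = -5.57
Flux ratio = 10^(−0.4 Δm) = 10^(−0.4 × -5.57) = 10^2.228 = 169.0

170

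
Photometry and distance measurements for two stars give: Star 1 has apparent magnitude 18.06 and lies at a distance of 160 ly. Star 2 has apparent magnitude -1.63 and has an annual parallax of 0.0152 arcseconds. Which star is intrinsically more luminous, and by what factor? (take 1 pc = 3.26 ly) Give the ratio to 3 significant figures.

Star 2 is more luminous, by a factor of 1.35×10^8.

Star 1: d = 160 ly / 3.26 = 49.08 pc
Star 1: M = m − 5 log₁₀ d + 5 = 18.06 − 5·1.6909 + 5 = 14.605
Star 2: d = 1/p = 1/0.0152″ = 65.79 pc
Star 2: M = m − 5 log₁₀ d + 5 = -1.63 − 5·1.8182 + 5 = -5.721
ΔM = M_1 − M_2 = 14.605 − (-5.721) = 20.326; smaller M is more luminous → Star 2.
L ratio = 10^(0.4 |ΔM|) = 10^8.131 = 1.351×10^8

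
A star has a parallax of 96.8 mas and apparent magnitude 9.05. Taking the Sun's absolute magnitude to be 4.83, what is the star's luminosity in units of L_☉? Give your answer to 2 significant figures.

d = 1/p = 1000/96.8 mas = 10.33 pc
M = m − 5 log₁₀ d + 5 = 9.05 − 5·1.0141 + 5 = 8.979
M − M_☉ = 8.979 − 4.83 = 4.149
L/L_☉ = 10^(−0.4 × 4.149) = 0.02189

L/L_☉ ≈ 0.022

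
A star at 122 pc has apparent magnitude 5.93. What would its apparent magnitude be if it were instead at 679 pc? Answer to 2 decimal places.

m ≈ 9.66

Flux ∝ 1/d², so Δm = 5 log₁₀(d₂/d₁) = 5 log₁₀(679/122) = 3.728
m₂ = m₁ + Δm = 5.93 + (3.728) = 9.658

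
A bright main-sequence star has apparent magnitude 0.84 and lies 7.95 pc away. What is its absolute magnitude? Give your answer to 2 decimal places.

5 log₁₀(d/10 pc) = 5 log₁₀(7.950) − 5 = -0.498
M = m − 5 log₁₀(d/10) = 0.84 + 0.498 = 1.338

M ≈ 1.34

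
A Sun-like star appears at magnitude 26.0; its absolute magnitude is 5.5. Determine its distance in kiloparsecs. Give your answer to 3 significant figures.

μ = m − M = 20.500
m − M = 5 log₁₀ d − 5
log₁₀ d = (m − M)/5 + 1 = 5.1000
d = 10^5.1000 = 125900 pc
= 125.9 kpc

d ≈ 126 kpc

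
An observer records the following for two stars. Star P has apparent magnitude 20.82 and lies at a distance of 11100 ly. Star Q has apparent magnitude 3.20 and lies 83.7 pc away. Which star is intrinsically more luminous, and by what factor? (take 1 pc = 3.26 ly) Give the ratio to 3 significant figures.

Star Q is more luminous, by a factor of 6750.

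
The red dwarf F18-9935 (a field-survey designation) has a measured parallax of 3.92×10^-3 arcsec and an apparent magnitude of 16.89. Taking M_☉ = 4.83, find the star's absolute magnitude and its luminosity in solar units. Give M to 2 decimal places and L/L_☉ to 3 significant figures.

M ≈ 9.86; L/L_☉ ≈ 9.76×10^-3

d = 1/p = 1/3.92×10^-3″ = 255.1 pc
M = m − 5 log₁₀ d + 5 = 16.89 − 5·2.4067 + 5 = 9.856
M − M_☉ = 9.856 − 4.83 = 5.026
L/L_☉ = 10^(−0.4 × 5.026) = 9.760×10^-3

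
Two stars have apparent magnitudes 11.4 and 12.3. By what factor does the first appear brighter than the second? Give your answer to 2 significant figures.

2.3

Magnitude difference = -0.9
Flux ratio = 10^(−0.4 Δm) = 10^(−0.4 × -0.9) = 10^0.360 = 2.291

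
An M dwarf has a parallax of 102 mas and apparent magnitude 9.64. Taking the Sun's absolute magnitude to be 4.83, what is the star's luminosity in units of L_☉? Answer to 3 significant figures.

d = 1/p = 1000/102 mas = 9.804 pc
M = m − 5 log₁₀ d + 5 = 9.64 − 5·0.9914 + 5 = 9.683
M − M_☉ = 9.683 − 4.83 = 4.853
L/L_☉ = 10^(−0.4 × 4.853) = 0.01145

L/L_☉ ≈ 0.0114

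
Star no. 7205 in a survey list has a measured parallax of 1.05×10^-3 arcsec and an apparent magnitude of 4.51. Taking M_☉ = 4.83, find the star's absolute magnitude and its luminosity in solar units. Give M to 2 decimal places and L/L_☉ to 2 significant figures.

d = 1/p = 1/1.05×10^-3″ = 952.4 pc
M = m − 5 log₁₀ d + 5 = 4.51 − 5·2.9788 + 5 = -5.384
M − M_☉ = -5.384 − 4.83 = -10.214
L/L_☉ = 10^(−0.4 × -10.214) = 12180

M ≈ -5.38; L/L_☉ ≈ 12000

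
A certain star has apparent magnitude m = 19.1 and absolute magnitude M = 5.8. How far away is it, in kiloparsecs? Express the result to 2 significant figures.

μ = m − M = 13.300
m − M = 5 log₁₀ d − 5
log₁₀ d = (m − M)/5 + 1 = 3.6600
d = 10^3.6600 = 4571 pc
= 4.571 kpc

d ≈ 4.6 kpc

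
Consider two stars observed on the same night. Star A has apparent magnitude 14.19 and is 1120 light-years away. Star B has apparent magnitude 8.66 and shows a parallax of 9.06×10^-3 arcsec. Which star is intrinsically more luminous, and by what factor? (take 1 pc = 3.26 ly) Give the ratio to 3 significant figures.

Star B is more luminous, by a factor of 16.8.

Star A: d = 1120 ly / 3.26 = 343.6 pc
Star A: M = m − 5 log₁₀ d + 5 = 14.19 − 5·2.5360 + 5 = 6.510
Star B: d = 1/p = 1/9.06×10^-3″ = 110.4 pc
Star B: M = m − 5 log₁₀ d + 5 = 8.66 − 5·2.0429 + 5 = 3.446
ΔM = M_A − M_B = 6.510 − (3.446) = 3.064; smaller M is more luminous → Star B.
L ratio = 10^(0.4 |ΔM|) = 10^1.226 = 16.82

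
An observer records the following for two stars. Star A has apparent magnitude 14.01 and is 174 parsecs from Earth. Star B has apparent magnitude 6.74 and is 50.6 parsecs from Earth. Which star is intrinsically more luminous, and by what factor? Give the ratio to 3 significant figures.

Star A: M = m − 5 log₁₀ d + 5 = 14.01 − 5·2.2405 + 5 = 7.807
Star B: M = m − 5 log₁₀ d + 5 = 6.74 − 5·1.7042 + 5 = 3.219
ΔM = M_A − M_B = 7.807 − (3.219) = 4.588; smaller M is more luminous → Star B.
L ratio = 10^(0.4 |ΔM|) = 10^1.835 = 68.42

Star B is more luminous, by a factor of 68.4.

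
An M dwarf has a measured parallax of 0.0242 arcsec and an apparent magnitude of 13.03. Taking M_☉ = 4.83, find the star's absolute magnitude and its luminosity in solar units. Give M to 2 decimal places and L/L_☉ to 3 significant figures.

M ≈ 9.95; L/L_☉ ≈ 8.96×10^-3

d = 1/p = 1/0.0242″ = 41.32 pc
M = m − 5 log₁₀ d + 5 = 13.03 − 5·1.6162 + 5 = 9.949
M − M_☉ = 9.949 − 4.83 = 5.119
L/L_☉ = 10^(−0.4 × 5.119) = 8.961×10^-3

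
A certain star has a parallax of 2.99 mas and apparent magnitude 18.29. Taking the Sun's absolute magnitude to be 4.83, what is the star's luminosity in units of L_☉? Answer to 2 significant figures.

d = 1/p = 1000/2.99 mas = 334.4 pc
M = m − 5 log₁₀ d + 5 = 18.29 − 5·2.5243 + 5 = 10.668
M − M_☉ = 10.668 − 4.83 = 5.838
L/L_☉ = 10^(−0.4 × 5.838) = 4.620×10^-3

L/L_☉ ≈ 4.6×10^-3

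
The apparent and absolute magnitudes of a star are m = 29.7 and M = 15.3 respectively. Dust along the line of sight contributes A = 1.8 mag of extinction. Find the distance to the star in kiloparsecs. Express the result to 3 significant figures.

m − M = 5 log₁₀(d/10 pc) + A  ⇒  29.7 − (15.3) − 1.8 = 5 log₁₀(d/10)
12.600 = 5 log₁₀(d/10)
log₁₀ d = (m − M − A)/5 + 1 = 3.5200
d = 10^3.5200 = 3311 pc
= 3.311 kpc

d ≈ 3.31 kpc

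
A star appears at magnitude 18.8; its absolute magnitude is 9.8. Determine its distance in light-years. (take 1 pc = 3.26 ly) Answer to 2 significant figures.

d ≈ 2100 ly

Distance modulus: m − M = 18.8 − (9.8) = 9.000
m − M = 5 log₁₀ d − 5
log₁₀ d = (m − M)/5 + 1 = 2.8000
d = 10^2.8000 = 631.0 pc
= 2057 ly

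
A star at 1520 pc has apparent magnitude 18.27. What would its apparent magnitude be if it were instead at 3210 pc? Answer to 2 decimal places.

Flux ∝ 1/d², so Δm = 5 log₁₀(d₂/d₁) = 5 log₁₀(3210/1520) = 1.623
m₂ = m₁ + Δm = 18.27 + (1.623) = 19.893

m ≈ 19.89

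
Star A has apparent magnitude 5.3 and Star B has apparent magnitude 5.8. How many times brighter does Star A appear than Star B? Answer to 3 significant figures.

1.58

Δm = 5.3 − (5.8) = -0.5
Flux ratio = 10^(−0.4 Δm) = 10^(−0.4 × -0.5) = 10^0.200 = 1.585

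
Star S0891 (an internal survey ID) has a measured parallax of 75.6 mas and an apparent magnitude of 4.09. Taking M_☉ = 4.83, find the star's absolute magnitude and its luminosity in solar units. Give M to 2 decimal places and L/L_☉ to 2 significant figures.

d = 1/p = 1000/75.6 mas = 13.23 pc
M = m − 5 log₁₀ d + 5 = 4.09 − 5·1.1215 + 5 = 3.483
M − M_☉ = 3.483 − 4.83 = -1.347
L/L_☉ = 10^(−0.4 × -1.347) = 3.459

M ≈ 3.48; L/L_☉ ≈ 3.5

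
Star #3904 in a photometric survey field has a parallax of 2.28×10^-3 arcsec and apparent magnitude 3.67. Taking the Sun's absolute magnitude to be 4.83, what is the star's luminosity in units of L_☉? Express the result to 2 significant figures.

d = 1/p = 1/2.28×10^-3″ = 438.6 pc
M = m − 5 log₁₀ d + 5 = 3.67 − 5·2.6421 + 5 = -4.540
M − M_☉ = -4.540 − 4.83 = -9.370
L/L_☉ = 10^(−0.4 × -9.370) = 5599

L/L_☉ ≈ 5600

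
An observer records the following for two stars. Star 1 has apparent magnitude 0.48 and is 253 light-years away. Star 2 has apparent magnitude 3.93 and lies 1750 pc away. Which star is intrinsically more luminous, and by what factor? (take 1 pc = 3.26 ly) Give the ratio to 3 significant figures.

Star 2 is more luminous, by a factor of 21.2.

Star 1: d = 253 ly / 3.26 = 77.61 pc
Star 1: M = m − 5 log₁₀ d + 5 = 0.48 − 5·1.8899 + 5 = -3.970
Star 2: M = m − 5 log₁₀ d + 5 = 3.93 − 5·3.2430 + 5 = -7.285
ΔM = M_1 − M_2 = -3.970 − (-7.285) = 3.316; smaller M is more luminous → Star 2.
L ratio = 10^(0.4 |ΔM|) = 10^1.326 = 21.20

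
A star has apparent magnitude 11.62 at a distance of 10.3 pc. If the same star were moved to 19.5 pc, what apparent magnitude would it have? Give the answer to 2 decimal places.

Flux ∝ 1/d², so Δm = 5 log₁₀(d₂/d₁) = 5 log₁₀(19.5/10.3) = 1.386
m₂ = m₁ + Δm = 11.62 + (1.386) = 13.006

m ≈ 13.01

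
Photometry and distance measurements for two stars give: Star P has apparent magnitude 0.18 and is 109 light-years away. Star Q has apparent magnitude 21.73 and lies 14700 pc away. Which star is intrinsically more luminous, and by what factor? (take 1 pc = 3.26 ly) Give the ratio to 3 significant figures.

Star P is more luminous, by a factor of 2160.

Star P: d = 109 ly / 3.26 = 33.44 pc
Star P: M = m − 5 log₁₀ d + 5 = 0.18 − 5·1.5242 + 5 = -2.441
Star Q: M = m − 5 log₁₀ d + 5 = 21.73 − 5·4.1673 + 5 = 5.893
ΔM = M_P − M_Q = -2.441 − (5.893) = -8.334; smaller M is more luminous → Star P.
L ratio = 10^(0.4 |ΔM|) = 10^3.334 = 2157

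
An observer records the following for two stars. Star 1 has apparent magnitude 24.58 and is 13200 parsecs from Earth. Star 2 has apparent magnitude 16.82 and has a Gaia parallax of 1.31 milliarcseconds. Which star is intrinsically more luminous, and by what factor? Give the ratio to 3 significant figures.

Star 1: M = m − 5 log₁₀ d + 5 = 24.58 − 5·4.1206 + 5 = 8.977
Star 2: p = 1.31 mas = 1.31×10^-3″ → d = 1/p = 763.4 pc
Star 2: M = m − 5 log₁₀ d + 5 = 16.82 − 5·2.8827 + 5 = 7.406
ΔM = M_1 − M_2 = 8.977 − (7.406) = 1.571; smaller M is more luminous → Star 2.
L ratio = 10^(0.4 |ΔM|) = 10^0.628 = 4.249

Star 2 is more luminous, by a factor of 4.25.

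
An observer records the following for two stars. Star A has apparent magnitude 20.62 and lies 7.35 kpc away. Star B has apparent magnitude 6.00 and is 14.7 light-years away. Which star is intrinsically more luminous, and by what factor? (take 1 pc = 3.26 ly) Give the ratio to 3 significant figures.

Star A is more luminous, by a factor of 3.77.

Star A: d = 7.35 kpc = 7350 pc
Star A: M = m − 5 log₁₀ d + 5 = 20.62 − 5·3.8663 + 5 = 6.289
Star B: d = 14.7 ly / 3.26 = 4.509 pc
Star B: M = m − 5 log₁₀ d + 5 = 6.00 − 5·0.6541 + 5 = 7.730
ΔM = M_A − M_B = 6.289 − (7.730) = -1.441; smaller M is more luminous → Star A.
L ratio = 10^(0.4 |ΔM|) = 10^0.576 = 3.770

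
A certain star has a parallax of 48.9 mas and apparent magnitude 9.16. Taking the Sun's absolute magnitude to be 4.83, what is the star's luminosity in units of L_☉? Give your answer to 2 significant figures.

L/L_☉ ≈ 0.078

d = 1/p = 1000/48.9 mas = 20.45 pc
M = m − 5 log₁₀ d + 5 = 9.16 − 5·1.3107 + 5 = 7.607
M − M_☉ = 7.607 − 4.83 = 2.777
L/L_☉ = 10^(−0.4 × 2.777) = 0.07751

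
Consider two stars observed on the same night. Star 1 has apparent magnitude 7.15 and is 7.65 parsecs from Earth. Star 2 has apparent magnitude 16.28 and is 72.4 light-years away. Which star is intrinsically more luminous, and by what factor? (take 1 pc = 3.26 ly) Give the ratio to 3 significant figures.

Star 1 is more luminous, by a factor of 532.

Star 1: M = m − 5 log₁₀ d + 5 = 7.15 − 5·0.8837 + 5 = 7.732
Star 2: d = 72.4 ly / 3.26 = 22.21 pc
Star 2: M = m − 5 log₁₀ d + 5 = 16.28 − 5·1.3465 + 5 = 14.547
ΔM = M_1 − M_2 = 7.732 − (14.547) = -6.816; smaller M is more luminous → Star 1.
L ratio = 10^(0.4 |ΔM|) = 10^2.726 = 532.5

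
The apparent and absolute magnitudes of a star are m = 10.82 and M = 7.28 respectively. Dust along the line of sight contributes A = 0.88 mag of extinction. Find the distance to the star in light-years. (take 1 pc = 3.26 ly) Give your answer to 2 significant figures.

m − M = 5 log₁₀(d/10 pc) + A  ⇒  10.82 − (7.28) − 0.88 = 5 log₁₀(d/10)
2.660 = 5 log₁₀(d/10)
log₁₀ d = (m − M − A)/5 + 1 = 1.5320
d = 10^1.5320 = 34.04 pc
= 111.0 ly

d ≈ 110 ly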